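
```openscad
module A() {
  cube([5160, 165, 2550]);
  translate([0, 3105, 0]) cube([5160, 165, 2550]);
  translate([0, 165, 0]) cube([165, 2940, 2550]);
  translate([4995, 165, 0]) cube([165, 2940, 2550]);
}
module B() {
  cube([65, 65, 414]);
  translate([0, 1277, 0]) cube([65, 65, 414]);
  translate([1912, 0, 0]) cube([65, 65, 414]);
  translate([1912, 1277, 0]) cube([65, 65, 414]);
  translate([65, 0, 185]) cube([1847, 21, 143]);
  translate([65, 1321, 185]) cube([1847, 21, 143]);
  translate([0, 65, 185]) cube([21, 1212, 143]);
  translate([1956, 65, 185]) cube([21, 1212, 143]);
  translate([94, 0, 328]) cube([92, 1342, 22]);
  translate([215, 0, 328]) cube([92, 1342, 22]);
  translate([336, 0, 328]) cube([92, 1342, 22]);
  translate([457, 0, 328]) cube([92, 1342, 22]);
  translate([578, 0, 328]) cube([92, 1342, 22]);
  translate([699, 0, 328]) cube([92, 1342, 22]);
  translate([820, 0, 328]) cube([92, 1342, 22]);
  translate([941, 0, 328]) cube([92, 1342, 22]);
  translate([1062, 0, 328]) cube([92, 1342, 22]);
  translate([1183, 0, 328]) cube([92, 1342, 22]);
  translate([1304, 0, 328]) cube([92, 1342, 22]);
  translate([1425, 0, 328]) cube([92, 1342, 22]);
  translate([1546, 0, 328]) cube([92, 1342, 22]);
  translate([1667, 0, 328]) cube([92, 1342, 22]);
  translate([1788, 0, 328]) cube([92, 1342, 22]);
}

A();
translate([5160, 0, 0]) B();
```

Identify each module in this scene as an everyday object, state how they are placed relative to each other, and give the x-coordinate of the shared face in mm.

The house frame's +x face and the bed frame's −x face are both at x = 5160 mm.

A is a house frame. B is a bed frame. The bed frame is against the house frame's +x side, with their −y faces flush. The x-coordinate of the shared face is 5160 mm.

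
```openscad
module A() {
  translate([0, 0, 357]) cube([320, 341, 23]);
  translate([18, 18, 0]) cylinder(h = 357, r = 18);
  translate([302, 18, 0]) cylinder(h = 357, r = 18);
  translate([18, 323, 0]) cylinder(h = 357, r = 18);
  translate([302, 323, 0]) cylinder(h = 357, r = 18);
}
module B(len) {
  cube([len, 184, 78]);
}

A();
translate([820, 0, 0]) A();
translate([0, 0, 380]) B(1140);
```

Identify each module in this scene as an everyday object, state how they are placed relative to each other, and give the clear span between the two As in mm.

Second stool starts at x = 820; first ends at x = 320; clear span = 820 − 320 = 500 mm.

A is a stool. B is a beam. A beam spans the tops of two stools. The clear span between the two stools is 500 mm.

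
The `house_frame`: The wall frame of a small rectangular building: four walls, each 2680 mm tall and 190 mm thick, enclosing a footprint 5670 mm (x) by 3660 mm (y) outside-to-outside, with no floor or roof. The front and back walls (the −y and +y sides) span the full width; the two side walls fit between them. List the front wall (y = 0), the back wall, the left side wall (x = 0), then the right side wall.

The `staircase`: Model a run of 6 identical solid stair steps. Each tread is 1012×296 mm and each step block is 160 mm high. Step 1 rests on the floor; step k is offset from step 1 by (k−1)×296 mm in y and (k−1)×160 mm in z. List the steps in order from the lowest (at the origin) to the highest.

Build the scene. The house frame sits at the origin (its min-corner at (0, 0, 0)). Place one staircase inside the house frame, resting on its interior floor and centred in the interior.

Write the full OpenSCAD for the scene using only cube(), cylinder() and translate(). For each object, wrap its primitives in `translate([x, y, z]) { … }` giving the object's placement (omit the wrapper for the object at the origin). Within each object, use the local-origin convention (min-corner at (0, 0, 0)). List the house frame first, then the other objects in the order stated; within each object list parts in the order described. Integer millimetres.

cube([5670, 190, 2680]);
translate([0, 3470, 0]) cube([5670, 190, 2680]);
translate([0, 190, 0]) cube([190, 3280, 2680]);
translate([5480, 190, 0]) cube([190, 3280, 2680]);
translate([2329, 942, 0]) {
  cube([1012, 296, 160]);
  translate([0, 296, 160]) cube([1012, 296, 160]);
  translate([0, 592, 320]) cube([1012, 296, 160]);
  translate([0, 888, 480]) cube([1012, 296, 160]);
  translate([0, 1184, 640]) cube([1012, 296, 160]);
  translate([0, 1480, 800]) cube([1012, 296, 160]);
}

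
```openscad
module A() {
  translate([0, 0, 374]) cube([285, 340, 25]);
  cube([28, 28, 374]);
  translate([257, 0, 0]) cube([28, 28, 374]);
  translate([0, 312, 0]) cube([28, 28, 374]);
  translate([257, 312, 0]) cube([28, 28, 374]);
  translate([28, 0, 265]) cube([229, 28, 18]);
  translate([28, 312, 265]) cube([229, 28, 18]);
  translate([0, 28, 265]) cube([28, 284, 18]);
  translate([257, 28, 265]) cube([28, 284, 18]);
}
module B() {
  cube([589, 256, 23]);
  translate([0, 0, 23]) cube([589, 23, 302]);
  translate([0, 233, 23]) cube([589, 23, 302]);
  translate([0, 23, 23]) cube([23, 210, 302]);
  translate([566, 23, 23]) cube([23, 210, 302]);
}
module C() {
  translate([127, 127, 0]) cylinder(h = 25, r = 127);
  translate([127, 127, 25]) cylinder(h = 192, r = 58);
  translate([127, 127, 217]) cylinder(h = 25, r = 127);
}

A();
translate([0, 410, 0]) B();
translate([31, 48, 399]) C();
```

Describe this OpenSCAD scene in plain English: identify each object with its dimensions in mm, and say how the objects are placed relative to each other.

A is a four-legged stool. The seat is a 285×340×25 mm slab whose top surface is at z = 399 mm; four square legs, each 28×28 mm in cross-section, run from the floor (z = 0) to the underside of the seat, each flush with a corner of the seat. Four stretchers, 28 mm wide and 18 mm tall, connect adjacent legs with their undersides at z = 265 mm, each running between the inner faces of the legs it joins and aligned with the legs' outer faces on the other axis.

B is an open storage box with external size 589×256×325 mm and wall thickness 23 mm (the base is also 23 mm thick). The base covers the whole footprint; the four walls stand on the base, with the y-facing walls full-width and the x-facing walls fitting between their inner faces.

C is a spool: two coaxial disc flanges of radius 127 mm and thickness 25 mm, joined by a core cylinder of radius 58 mm and height 192 mm. The lower flange rests on z = 0 and the three cylinders share a vertical axis.

The open box is on the floor beside the stool on its +y side. The spool is on top of the stool.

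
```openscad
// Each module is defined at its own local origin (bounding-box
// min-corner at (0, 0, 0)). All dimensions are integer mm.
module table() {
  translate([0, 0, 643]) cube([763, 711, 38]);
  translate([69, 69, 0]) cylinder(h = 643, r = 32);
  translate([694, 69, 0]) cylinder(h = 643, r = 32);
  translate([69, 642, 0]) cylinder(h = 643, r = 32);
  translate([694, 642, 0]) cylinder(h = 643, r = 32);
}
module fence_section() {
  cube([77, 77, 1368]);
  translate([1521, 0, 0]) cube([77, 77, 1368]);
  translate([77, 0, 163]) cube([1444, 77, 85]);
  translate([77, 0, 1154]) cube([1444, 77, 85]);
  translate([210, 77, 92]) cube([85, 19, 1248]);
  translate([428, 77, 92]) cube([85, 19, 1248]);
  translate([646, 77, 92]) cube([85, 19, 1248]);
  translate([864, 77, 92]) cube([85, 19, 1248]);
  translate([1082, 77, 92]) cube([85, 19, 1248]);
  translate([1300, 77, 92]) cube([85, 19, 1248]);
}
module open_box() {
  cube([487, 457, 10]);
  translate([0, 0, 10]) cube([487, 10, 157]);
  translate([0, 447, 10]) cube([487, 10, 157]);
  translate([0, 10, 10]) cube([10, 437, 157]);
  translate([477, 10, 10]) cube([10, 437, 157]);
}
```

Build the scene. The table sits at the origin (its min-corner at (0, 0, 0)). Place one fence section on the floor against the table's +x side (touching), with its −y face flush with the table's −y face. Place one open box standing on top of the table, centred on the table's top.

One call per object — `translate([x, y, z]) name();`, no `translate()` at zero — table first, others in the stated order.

table();
translate([763, 0, 0]) fence_section();
translate([138, 127, 681]) open_box();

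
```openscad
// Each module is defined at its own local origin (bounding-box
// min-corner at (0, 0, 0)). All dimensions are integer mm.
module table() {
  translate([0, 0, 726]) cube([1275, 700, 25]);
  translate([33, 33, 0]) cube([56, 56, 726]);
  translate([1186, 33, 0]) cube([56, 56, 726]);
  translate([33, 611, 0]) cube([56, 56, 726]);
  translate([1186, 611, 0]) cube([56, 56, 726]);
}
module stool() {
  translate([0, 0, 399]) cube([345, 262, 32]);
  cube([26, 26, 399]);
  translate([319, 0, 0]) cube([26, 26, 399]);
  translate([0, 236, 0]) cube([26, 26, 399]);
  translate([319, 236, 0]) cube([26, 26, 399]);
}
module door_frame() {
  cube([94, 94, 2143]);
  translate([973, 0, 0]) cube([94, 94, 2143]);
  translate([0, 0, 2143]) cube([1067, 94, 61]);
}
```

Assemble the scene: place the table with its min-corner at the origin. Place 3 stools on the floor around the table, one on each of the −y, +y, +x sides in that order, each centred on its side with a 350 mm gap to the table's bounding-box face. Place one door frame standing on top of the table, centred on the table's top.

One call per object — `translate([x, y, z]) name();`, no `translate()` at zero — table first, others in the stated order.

table();
translate([465, -612, 0]) stool();
translate([465, 1050, 0]) stool();
translate([1625, 219, 0]) stool();
translate([104, 303, 751]) door_frame();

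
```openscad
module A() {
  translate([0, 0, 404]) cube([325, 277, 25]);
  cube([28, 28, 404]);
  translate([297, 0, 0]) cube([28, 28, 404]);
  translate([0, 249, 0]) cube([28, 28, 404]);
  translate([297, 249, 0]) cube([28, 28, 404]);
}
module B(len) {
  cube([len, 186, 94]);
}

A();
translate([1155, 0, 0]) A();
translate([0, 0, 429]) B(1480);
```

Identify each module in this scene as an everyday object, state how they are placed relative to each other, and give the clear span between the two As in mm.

Second stool starts at x = 1155; first ends at x = 325; clear span = 1155 − 325 = 830 mm.

A is a stool. B is a beam. A beam spans the tops of two stools. The clear span between the two stools is 830 mm.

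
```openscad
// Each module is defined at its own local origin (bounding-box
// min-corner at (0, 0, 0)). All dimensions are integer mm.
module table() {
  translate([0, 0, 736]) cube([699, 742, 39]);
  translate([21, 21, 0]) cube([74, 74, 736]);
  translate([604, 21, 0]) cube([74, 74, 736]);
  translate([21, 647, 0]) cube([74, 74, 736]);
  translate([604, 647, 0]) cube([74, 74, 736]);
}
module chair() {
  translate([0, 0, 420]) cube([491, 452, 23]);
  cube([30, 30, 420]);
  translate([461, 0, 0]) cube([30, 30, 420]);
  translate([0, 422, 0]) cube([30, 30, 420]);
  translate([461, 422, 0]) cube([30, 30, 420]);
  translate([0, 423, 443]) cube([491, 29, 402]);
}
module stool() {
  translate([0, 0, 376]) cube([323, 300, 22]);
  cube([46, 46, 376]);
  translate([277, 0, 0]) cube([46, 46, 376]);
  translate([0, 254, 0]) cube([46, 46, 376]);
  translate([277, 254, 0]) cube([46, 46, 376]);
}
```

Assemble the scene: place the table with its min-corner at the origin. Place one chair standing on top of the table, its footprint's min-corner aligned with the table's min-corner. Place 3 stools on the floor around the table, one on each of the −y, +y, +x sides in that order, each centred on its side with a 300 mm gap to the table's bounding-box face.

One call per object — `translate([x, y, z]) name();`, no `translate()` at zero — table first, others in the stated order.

table();
translate([0, 0, 775]) chair();
translate([188, -600, 0]) stool();
translate([188, 1042, 0]) stool();
translate([999, 221, 0]) stool();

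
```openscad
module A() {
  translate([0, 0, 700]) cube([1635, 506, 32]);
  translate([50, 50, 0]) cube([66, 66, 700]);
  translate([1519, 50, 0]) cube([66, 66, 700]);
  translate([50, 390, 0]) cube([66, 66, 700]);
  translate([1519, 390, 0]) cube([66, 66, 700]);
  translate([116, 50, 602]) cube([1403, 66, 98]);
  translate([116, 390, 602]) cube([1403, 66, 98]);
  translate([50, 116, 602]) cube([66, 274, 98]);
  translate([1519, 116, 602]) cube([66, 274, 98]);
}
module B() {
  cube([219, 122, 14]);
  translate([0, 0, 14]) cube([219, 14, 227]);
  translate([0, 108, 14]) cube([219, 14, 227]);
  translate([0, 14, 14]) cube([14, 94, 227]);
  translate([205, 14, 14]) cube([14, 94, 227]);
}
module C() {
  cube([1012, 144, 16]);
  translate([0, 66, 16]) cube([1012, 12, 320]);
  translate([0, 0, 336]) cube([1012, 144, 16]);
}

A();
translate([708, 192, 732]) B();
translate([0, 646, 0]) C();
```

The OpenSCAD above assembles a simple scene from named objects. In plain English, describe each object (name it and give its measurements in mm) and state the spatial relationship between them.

A is a table with a 1635×506 mm rectangular top, 32 mm thick, top surface at z = 732 mm, supported by four 66×66 mm square legs, each inset 50 mm from the nearest pair of top edges, running from the floor. Four apron rails, 66 mm thick and 98 mm tall, run between adjacent legs with their top edges flush with the underside of the top and their outer faces flush with the legs' outer faces.

B is an open-topped rectangular box: outside dimensions 219×122×241 mm, with a uniform wall and base thickness of 14 mm. The base is a full 219×122 slab on the floor; four walls sit on top of the base. The front and back walls (the −y and +y sides) span the full width; the two side walls fit between them.

C is an I-beam lying along x, 1012 mm long. Overall section height 352 mm. Two flanges 144 mm wide (y) and 16 mm thick, one on the floor and one at the top; a web 12 mm thick runs between them, centred on the flange width.

The open box is on top of the table, centred. The I-beam is on the floor beside the table on its +y side.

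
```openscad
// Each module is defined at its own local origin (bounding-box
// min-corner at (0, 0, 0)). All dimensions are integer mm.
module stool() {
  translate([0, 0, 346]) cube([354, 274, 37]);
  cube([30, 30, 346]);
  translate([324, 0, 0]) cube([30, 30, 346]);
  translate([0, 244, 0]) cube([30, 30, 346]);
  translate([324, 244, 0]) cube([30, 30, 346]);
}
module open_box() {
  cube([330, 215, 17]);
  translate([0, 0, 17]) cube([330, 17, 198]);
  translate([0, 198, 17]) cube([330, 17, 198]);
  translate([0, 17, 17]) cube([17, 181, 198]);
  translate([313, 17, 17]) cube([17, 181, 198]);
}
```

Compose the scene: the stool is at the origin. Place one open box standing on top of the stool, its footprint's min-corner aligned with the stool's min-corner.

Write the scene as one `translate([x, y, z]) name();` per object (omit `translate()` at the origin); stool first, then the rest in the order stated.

stool();
translate([0, 0, 383]) open_box();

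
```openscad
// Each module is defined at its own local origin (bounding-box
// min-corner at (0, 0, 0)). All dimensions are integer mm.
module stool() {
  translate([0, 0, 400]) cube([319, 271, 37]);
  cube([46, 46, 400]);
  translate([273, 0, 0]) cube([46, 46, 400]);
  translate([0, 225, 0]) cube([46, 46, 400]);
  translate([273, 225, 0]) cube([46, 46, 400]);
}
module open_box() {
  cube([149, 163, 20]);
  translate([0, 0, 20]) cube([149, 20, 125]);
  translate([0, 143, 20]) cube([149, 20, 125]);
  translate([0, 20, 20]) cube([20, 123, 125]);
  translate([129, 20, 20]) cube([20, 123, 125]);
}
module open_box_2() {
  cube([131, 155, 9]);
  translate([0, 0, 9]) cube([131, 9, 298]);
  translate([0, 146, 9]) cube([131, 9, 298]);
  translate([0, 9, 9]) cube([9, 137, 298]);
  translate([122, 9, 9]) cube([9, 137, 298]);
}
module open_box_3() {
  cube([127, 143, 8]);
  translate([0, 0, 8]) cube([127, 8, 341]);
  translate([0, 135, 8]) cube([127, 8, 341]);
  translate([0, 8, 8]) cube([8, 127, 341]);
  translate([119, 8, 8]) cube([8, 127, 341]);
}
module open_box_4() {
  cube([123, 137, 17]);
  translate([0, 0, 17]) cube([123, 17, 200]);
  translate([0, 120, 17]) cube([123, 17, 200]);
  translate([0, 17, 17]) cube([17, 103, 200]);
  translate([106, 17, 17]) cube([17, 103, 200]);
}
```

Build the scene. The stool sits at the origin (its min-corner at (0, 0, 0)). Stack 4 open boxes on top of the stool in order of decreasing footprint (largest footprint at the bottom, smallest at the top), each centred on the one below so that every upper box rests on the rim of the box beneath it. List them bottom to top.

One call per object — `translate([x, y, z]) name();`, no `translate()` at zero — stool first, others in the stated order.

stool();
translate([85, 54, 437]) open_box();
translate([94, 58, 582]) open_box_2();
translate([96, 64, 889]) open_box_3();
translate([98, 67, 1238]) open_box_4();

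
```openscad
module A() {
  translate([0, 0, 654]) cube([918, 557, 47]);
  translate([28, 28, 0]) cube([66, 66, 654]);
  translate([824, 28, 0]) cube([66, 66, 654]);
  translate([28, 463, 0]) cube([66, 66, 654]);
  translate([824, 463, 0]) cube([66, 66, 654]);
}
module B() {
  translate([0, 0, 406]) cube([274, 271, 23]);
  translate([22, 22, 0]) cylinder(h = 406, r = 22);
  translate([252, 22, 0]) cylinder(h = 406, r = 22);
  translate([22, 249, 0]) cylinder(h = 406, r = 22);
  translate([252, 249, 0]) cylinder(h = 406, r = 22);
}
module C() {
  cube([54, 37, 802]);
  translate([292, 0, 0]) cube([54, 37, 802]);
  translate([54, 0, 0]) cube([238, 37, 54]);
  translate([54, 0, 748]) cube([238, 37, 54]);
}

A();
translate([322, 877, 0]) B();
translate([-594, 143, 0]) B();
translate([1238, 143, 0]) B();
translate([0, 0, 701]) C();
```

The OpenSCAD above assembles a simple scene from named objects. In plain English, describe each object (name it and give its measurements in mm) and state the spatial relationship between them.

A is a table: top 918 mm (x) × 557 mm (y), 47 mm thick, upper face at z = 701 mm, on four 66×66 mm square legs, each inset 28 mm from the nearest pair of top edges, running from z = 0 to the bottom of the top.

B is a four-legged stool. The seat is 274×271 mm, 23 mm thick, top at z = 429 mm. It stands on four round legs, each 44 mm in diameter, from z = 0 to the seat underside, each leg's axis is inset half a diameter from the nearest pair of seat edges (so the leg's bounding box is flush with the corner).

C is a picture frame with a 238×694 mm rectangular opening (x by z) and a uniform 54 mm border on every side. Frame depth is 37 mm along y. It is built from two vertical stiles running the full outside height and two horizontal rails spanning the gap between the stiles.

Three stools sit around the table at the +y, −x, +x sides. The picture frame is on top of the table.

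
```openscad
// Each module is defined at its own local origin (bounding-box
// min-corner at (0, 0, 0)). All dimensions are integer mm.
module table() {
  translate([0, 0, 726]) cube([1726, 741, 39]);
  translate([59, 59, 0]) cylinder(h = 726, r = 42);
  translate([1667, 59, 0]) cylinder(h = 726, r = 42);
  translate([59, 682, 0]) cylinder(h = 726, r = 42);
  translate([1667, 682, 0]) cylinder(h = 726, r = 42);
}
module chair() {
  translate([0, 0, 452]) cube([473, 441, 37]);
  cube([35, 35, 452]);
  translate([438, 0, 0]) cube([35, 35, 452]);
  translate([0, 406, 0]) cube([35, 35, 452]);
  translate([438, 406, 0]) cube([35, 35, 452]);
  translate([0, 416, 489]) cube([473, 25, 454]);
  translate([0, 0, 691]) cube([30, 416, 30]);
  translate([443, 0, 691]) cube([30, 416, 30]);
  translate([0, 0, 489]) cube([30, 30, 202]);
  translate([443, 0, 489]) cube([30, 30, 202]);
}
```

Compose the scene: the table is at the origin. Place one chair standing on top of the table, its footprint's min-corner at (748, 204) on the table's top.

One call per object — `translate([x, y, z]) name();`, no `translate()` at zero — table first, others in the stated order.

table();
translate([748, 204, 765]) chair();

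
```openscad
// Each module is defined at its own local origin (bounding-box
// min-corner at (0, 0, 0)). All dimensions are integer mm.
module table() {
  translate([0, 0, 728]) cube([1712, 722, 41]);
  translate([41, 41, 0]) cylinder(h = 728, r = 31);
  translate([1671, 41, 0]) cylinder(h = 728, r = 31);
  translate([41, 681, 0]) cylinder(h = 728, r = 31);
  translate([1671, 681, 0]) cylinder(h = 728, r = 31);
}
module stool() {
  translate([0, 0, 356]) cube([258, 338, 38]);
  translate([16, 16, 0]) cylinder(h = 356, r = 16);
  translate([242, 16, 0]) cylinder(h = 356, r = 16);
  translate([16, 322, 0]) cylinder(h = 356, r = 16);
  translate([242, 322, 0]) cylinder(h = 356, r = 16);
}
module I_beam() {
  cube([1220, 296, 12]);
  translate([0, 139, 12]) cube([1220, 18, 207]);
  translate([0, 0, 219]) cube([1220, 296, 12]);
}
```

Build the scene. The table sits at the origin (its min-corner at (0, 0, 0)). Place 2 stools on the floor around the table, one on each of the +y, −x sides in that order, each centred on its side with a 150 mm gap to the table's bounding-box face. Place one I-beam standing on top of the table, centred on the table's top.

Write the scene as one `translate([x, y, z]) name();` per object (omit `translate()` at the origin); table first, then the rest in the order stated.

table();
translate([727, 872, 0]) stool();
translate([-408, 192, 0]) stool();
translate([246, 213, 769]) I_beam();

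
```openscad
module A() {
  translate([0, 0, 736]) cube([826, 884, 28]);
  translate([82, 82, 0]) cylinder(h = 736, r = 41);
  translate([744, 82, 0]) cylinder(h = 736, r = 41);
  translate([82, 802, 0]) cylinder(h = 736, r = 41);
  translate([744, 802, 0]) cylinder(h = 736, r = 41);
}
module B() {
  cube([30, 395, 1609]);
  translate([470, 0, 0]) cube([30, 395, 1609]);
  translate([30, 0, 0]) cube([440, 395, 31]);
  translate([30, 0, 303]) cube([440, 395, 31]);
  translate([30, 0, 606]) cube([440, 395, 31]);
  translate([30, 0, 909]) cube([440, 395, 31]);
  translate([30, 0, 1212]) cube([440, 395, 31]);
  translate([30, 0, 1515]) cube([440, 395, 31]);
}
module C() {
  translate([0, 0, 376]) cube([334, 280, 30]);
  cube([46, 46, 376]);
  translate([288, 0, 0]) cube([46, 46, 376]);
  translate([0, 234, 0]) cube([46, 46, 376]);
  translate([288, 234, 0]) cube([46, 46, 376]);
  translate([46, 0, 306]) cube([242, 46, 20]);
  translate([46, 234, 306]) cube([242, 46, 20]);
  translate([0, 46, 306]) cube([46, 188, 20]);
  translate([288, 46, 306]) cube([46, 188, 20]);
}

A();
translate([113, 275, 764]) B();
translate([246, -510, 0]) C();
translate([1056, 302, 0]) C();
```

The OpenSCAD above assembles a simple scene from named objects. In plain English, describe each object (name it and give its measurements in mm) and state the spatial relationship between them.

A is a table: top 826 mm (x) × 884 mm (y), 28 mm thick, upper face at z = 764 mm, on four round legs of 82 mm diameter, each leg's bounding box inset 41 mm from the nearest pair of top edges, running from z = 0 to the bottom of the top.

B is an open bookshelf. Two side panels, each 30 mm thick, 395 mm deep and 1609 mm tall, stand 500 mm apart (outside-to-outside). Between them sit 6 shelves, each 31 mm thick and 395 mm deep, spanning the full gap between the sides. The bottom shelf rests on the floor (its underside at z = 0) and the clear gap between one shelf's top and the next shelf's underside is 272 mm.

C is a four-legged stool. The seat is 334×280 mm, 30 mm thick, top at z = 406 mm. It stands on four square legs, each 46×46 mm in cross-section, from z = 0 to the seat underside, each flush with a corner of the seat. Four stretchers, 46 mm wide and 20 mm tall, connect adjacent legs with their undersides at z = 306 mm, each running between the inner faces of the legs it joins and aligned with the legs' outer faces on the other axis.

The bookshelf is on top of the table. Two stools sit around the table at the −y, +x sides.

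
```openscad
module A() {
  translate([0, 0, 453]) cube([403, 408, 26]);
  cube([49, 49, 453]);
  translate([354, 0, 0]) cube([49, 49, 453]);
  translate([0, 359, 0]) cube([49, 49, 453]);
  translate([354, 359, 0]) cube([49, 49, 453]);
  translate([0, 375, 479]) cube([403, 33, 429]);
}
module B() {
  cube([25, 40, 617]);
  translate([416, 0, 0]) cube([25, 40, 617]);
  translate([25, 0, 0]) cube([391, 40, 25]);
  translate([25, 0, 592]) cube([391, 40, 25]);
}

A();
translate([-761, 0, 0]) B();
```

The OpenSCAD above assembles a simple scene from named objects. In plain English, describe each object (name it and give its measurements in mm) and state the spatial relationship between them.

A is a chair: 403×408 mm seat, 26 mm thick, top at z = 479 mm, on four 49 mm square corner legs flush with the seat edges. A 33 mm thick backrest slab spans the full seat width, extending 429 mm above the seat top, its back face flush with the seat's +y edge.

B is a picture frame with a 391×567 mm rectangular opening (x by z) and a uniform 25 mm border on every side. Frame depth is 40 mm along y. It is built from two vertical stiles running the full outside height and two horizontal rails spanning the gap between the stiles.

The picture frame is on the floor beside the chair on its −x side.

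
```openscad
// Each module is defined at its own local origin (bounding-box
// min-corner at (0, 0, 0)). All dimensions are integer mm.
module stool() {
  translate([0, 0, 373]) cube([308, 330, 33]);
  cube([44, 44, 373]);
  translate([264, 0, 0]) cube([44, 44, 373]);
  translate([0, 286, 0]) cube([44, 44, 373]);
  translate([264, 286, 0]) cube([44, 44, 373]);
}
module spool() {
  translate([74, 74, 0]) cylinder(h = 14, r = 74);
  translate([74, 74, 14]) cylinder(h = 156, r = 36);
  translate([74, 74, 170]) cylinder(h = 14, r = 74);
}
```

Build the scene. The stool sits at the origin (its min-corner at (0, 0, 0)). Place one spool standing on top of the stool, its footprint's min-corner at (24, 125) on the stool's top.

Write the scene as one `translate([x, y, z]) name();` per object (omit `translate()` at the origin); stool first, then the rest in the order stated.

stool();
translate([24, 125, 406]) spool();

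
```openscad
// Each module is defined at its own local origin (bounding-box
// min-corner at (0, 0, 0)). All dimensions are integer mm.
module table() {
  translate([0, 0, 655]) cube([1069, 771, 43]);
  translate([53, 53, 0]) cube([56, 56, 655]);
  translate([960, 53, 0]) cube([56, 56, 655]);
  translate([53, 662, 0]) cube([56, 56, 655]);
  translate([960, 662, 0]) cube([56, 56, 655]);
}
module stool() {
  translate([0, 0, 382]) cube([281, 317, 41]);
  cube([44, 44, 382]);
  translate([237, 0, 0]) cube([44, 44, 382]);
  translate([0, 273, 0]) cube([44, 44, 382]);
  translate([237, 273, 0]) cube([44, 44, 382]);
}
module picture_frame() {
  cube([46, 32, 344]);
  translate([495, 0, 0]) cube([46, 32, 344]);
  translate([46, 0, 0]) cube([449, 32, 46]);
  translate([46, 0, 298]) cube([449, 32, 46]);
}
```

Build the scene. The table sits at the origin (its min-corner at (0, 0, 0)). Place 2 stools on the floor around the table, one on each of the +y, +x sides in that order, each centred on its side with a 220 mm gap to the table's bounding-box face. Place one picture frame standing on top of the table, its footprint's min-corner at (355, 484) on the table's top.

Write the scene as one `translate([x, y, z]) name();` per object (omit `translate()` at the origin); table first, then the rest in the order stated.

table();
translate([394, 991, 0]) stool();
translate([1289, 227, 0]) stool();
translate([355, 484, 698]) picture_frame();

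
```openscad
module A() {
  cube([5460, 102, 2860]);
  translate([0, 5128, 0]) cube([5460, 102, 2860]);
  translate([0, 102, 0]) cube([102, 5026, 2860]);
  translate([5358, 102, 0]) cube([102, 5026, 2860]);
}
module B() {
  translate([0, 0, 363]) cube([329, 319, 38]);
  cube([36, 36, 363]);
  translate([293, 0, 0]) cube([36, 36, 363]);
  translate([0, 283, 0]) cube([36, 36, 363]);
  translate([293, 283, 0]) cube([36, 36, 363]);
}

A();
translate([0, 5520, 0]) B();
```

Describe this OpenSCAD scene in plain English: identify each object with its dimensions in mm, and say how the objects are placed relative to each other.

A is the wall frame of a small rectangular building: four walls, each 2860 mm tall and 102 mm thick, enclosing a footprint 5460 mm (x) by 5230 mm (y) outside-to-outside, with no floor or roof. The front and back walls (the −y and +y sides) span the full width; the two side walls fit between them.

B is a four-legged stool. The seat is a 329×319×38 mm slab whose top surface is at z = 401 mm; four square legs, each 36×36 mm in cross-section, run from the floor (z = 0) to the underside of the seat, each flush with a corner of the seat.

The stool is on the floor beside the house frame on its +y side.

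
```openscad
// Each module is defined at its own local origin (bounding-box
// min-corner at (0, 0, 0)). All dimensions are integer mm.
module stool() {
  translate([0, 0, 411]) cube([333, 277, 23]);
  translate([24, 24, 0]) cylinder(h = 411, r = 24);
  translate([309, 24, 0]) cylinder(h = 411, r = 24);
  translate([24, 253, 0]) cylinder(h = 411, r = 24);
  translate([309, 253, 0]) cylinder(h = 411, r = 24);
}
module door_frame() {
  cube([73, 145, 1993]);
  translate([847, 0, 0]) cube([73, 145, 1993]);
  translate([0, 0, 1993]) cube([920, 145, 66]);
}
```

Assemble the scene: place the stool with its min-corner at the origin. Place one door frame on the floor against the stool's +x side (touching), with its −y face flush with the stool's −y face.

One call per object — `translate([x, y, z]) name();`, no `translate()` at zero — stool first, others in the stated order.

stool();
translate([333, 0, 0]) door_frame();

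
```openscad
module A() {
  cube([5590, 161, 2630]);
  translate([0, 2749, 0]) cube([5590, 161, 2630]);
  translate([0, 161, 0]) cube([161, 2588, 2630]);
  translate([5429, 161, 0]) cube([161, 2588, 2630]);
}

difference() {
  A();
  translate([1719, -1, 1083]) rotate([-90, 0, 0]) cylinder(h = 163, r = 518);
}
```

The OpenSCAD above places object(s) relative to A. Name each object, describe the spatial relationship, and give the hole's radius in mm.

A is a house frame. The house frame has a circular hole through its front wall. The hole's radius is 518 mm.

The subtracted cylinder has r = 518 mm.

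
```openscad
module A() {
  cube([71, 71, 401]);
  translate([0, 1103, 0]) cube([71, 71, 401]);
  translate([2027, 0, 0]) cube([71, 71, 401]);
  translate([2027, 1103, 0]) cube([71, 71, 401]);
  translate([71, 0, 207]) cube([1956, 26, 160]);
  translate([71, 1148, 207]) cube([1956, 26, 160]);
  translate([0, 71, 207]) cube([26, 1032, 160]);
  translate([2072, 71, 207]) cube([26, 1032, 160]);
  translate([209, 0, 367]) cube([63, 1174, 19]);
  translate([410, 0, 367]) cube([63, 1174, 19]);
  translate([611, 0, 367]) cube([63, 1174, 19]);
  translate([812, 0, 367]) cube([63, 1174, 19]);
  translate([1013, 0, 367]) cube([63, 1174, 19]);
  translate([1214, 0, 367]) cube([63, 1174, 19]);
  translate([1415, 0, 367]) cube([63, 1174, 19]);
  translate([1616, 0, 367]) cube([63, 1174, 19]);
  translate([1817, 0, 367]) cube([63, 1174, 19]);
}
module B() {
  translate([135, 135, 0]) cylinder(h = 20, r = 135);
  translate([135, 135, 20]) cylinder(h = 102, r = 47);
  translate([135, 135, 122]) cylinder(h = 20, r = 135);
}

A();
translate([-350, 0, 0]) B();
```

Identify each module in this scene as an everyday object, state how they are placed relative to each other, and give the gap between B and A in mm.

The spool's nearest face is 80 mm from the bed frame's −x face.

A is a bed frame. B is a spool. The spool is on the floor beside the bed frame on its −x side. The gap between the spool and the bed frame is 80 mm.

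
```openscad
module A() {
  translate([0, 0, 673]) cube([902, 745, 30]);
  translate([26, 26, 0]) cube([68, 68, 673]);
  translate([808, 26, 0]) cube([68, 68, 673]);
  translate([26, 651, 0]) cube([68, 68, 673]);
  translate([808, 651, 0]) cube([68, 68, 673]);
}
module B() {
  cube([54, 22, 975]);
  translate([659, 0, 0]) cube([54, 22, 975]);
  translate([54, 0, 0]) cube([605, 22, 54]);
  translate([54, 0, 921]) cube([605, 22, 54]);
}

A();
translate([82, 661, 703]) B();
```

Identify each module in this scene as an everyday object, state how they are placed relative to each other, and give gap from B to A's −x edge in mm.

The picture frame's min-x is at 82; the table's min-x is 0; gap = 82 mm.

A is a table. B is a picture frame. The picture frame is on top of the table. The gap from the picture frame to the table's −x edge is 82 mm.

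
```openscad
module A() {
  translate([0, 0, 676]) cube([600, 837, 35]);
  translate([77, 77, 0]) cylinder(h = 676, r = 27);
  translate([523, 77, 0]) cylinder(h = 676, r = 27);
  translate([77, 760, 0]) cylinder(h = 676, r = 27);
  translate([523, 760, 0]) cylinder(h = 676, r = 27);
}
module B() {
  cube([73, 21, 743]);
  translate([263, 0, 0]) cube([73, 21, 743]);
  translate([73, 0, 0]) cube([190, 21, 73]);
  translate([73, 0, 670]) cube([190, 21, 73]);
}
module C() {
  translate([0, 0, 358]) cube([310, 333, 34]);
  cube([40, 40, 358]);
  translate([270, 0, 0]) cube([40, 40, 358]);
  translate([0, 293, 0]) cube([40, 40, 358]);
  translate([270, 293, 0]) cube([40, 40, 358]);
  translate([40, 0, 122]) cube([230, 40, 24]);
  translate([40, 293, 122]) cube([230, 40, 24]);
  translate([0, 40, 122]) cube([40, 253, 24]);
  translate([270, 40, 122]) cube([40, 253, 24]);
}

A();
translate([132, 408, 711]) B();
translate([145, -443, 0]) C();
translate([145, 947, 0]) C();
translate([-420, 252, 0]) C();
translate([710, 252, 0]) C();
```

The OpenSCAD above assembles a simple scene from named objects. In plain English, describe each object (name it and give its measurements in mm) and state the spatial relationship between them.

A is a rectangular dining table. The top is 600×837×35 mm with its upper surface at z = 711 mm. It stands on four round legs of 54 mm diameter, each leg's bounding box inset 50 mm from the nearest pair of top edges, running from the floor to the underside of the top.

B is a rectangular picture frame lying in the x–z plane (depth along y). The opening is 190 mm wide (x) by 597 mm tall (z), surrounded by a border 73 mm wide on all four sides. The frame is 21 mm deep and is made of two full-height vertical stiles with two horizontal rails fitted between them.

C is a four-legged stool. The seat is a 310×333×34 mm slab whose top surface is at z = 392 mm; four square legs, each 40×40 mm in cross-section, run from the floor (z = 0) to the underside of the seat, each flush with a corner of the seat. Four stretchers, 40 mm wide and 24 mm tall, connect adjacent legs with their undersides at z = 122 mm, each running between the inner faces of the legs it joins and aligned with the legs' outer faces on the other axis.

The picture frame is on top of the table, centred. Four stools sit around the table at the −y, +y, −x, +x sides.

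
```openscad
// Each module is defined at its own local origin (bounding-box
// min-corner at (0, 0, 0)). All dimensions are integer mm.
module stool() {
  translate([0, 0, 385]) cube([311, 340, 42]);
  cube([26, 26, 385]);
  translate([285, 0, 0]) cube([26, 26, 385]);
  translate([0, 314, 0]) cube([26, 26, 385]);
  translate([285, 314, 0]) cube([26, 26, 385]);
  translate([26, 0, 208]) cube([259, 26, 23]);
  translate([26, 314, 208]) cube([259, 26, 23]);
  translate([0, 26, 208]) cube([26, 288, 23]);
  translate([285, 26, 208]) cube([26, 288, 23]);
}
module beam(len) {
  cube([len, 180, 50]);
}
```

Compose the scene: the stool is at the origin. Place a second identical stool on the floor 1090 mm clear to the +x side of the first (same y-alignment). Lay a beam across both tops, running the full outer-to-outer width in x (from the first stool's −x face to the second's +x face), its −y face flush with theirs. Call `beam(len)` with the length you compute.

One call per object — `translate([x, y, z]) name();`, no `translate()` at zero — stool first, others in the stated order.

stool();
translate([1401, 0, 0]) stool();
translate([0, 0, 427]) beam(1712);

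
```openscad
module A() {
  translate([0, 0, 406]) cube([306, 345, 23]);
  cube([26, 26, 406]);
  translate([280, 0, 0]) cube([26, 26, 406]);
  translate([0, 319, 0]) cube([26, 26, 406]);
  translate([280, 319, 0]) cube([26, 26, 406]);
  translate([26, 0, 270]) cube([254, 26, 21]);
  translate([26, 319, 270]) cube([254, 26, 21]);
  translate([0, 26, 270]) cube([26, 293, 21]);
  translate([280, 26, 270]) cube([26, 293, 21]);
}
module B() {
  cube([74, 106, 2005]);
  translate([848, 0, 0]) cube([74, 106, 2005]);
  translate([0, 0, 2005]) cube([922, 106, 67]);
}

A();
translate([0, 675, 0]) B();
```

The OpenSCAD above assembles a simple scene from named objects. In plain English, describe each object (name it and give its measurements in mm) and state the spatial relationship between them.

A is a simple wooden stool: a rectangular seat 306 mm (x) by 345 mm (y), 23 mm thick, top face at z = 429 mm, on four square legs, each 26×26 mm in cross-section. The legs rest on z = 0, each flush with a corner of the seat. Four stretchers, 26 mm wide and 21 mm tall, connect adjacent legs with their undersides at z = 270 mm, each running between the inner faces of the legs it joins and aligned with the legs' outer faces on the other axis.

B is a door frame. The clear opening is 774 mm wide and 2005 mm high. Two 74 mm wide jambs, 106 mm deep, stand either side of the opening from the floor to the top of the opening. A 67 mm thick head sits across the top of both jambs, spanning the full outside width of the frame.

The door frame is on the floor beside the stool on its +y side.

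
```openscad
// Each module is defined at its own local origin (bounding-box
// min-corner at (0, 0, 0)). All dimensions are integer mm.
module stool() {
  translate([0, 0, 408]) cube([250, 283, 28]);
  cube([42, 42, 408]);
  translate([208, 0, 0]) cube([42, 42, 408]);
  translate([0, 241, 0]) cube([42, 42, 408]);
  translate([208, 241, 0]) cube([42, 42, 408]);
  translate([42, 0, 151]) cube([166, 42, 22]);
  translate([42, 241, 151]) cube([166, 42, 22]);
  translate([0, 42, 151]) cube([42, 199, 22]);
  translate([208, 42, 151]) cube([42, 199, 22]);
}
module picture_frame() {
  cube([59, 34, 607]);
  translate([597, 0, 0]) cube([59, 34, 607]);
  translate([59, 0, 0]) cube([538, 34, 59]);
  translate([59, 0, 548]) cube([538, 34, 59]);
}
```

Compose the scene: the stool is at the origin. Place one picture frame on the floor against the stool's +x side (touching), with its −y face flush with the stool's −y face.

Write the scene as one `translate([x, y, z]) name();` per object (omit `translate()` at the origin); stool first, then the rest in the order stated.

stool();
translate([250, 0, 0]) picture_frame();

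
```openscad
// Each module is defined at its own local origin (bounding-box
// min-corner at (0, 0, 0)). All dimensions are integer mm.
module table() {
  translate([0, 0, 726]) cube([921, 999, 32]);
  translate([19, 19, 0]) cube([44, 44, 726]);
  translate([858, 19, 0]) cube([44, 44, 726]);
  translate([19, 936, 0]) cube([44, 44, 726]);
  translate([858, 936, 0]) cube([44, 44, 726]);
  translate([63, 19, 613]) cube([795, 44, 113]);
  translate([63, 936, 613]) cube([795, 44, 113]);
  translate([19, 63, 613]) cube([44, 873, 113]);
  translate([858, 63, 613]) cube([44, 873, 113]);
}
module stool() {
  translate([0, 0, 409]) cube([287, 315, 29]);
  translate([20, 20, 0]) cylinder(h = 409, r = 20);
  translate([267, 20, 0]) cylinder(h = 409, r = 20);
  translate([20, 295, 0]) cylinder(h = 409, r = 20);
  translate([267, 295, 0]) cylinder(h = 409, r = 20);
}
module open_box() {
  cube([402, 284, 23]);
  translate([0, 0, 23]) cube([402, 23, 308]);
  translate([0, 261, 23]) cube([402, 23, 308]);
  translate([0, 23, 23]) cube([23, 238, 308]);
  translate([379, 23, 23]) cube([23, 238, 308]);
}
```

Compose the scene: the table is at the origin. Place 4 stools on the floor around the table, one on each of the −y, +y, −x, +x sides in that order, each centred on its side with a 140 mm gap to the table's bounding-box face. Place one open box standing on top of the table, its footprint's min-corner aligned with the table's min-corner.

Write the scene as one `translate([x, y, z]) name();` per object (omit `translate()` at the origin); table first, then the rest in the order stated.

table();
translate([317, -455, 0]) stool();
translate([317, 1139, 0]) stool();
translate([-427, 342, 0]) stool();
translate([1061, 342, 0]) stool();
translate([0, 0, 758]) open_box();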